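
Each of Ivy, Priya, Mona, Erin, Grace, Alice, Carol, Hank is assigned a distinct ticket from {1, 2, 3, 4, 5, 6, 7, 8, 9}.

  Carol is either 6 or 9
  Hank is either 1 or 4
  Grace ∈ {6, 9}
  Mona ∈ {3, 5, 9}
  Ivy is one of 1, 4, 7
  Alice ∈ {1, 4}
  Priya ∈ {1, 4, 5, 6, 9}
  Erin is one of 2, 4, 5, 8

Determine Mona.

The 2 variables Grace and Carol are confined to {6, 9}, which locks those values in; drop them from Priya, Mona.
The 2 variables Alice and Hank are confined to {1, 4}, which locks those values in; drop them from Ivy, Priya, Erin.
That leaves Ivy = 7.
That leaves Priya = 5. Eliminate 5 elsewhere: Mona, Erin.
So Mona = 3.

3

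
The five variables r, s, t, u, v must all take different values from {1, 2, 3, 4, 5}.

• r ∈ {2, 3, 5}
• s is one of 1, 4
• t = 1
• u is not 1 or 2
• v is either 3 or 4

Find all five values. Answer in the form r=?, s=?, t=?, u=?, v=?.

r=2, s=4, t=1, u=5, v=3

t has just one choice, so t = 1. Strike 1 from s.
s's domain is down to {4}, so s = 4. Strike 4 from u, v.
v must be 3 (only option left). So r, u can't be 3.
That leaves u = 5. Eliminate 5 elsewhere: r.
r must be 2 (only option left).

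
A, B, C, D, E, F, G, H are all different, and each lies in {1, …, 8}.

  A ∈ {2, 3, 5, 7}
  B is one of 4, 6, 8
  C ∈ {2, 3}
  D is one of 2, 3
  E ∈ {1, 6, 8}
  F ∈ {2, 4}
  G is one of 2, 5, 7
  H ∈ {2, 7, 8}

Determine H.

8

The 8 variables draw from only 8 values {1, 2, 3, 4, 5, 6, 7, 8}, so each is used; only E can be 1, hence E = 1.
The 7 still-open variables together cover exactly {2, 3, 4, 5, 6, 7, 8} — 7 values for 7 variables — and 6 appears only in B's list, so B = 6.
The 6 still-open variables together cover exactly {2, 3, 4, 5, 7, 8} — 6 values for 6 variables — and 4 appears only in F's list, so F = 4.
The 5 still-open variables together cover exactly {2, 3, 5, 7, 8} — 5 values for 5 variables — and 8 appears only in H's list, so H = 8.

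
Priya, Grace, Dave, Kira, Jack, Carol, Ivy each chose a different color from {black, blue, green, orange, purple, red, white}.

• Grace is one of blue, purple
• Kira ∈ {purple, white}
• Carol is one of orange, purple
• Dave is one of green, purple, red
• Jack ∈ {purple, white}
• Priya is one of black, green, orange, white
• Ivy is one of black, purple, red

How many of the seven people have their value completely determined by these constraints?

Among the 7 variables, blue fits only Grace (and all 7 values in {black, blue, green, orange, purple, red, white} must be used), so Grace = blue.
Kira and Jack between them cover only {purple, white} — a naked pair. Remove those values from Priya, Dave, Carol, Ivy.
That leaves Carol = orange. Remove orange from Priya.
Determined: Grace=blue, Carol=orange. The other people each still have more than one consistent value. That makes 2.

2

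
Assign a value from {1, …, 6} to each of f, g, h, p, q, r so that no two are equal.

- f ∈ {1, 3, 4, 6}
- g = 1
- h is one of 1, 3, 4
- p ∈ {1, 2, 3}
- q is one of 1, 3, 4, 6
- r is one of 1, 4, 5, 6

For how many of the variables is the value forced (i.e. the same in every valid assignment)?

g has just one choice, so g = 1. So f, h, p, q, r can't be 1.
Among the 5 still-open variables, 2 fits only p (and all 5 values in {2, 3, 4, 5, 6} must be used), so p = 2.
The 4 still-open variables together cover exactly {3, 4, 5, 6} — 4 values for 4 variables — and 5 appears only in r's list, so r = 5.
Determined: g=1, p=2, r=5. The other variables each still have more than one consistent value. That makes 3.

3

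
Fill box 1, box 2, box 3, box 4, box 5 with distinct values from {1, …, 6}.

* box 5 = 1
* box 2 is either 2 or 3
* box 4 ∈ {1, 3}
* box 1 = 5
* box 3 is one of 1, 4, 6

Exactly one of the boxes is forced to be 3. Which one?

box 4

box 1's domain is down to {5}, so box 1 = 5.
box 5 has just one choice, so box 5 = 1. Eliminate 1 elsewhere: box 3, box 4.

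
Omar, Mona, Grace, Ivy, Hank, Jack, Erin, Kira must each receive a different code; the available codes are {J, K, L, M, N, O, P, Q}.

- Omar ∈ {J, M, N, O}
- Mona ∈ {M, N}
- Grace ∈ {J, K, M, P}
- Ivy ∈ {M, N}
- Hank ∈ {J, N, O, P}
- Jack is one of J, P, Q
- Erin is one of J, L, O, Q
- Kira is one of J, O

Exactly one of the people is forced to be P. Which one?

Hank

Among the 8 variables, K fits only Grace (and all 8 values in {J, K, L, M, N, O, P, Q} must be used), so Grace = K.
Among the 7 still-open variables, L fits only Erin (and all 7 values in {J, L, M, N, O, P, Q} must be used), so Erin = L.
The 6 still-open variables draw from only 6 values {J, M, N, O, P, Q}, so each is used; only Jack can be Q, hence Jack = Q.
Among the 5 still-open variables, P fits only Hank (and all 5 values in {J, M, N, O, P} must be used), so Hank = P.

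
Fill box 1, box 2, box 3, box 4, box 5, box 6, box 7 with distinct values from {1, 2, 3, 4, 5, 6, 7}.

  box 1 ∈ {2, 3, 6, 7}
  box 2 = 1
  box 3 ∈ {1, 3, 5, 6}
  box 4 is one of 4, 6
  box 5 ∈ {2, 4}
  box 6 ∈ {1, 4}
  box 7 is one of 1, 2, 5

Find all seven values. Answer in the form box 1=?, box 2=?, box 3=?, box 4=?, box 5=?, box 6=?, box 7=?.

box 2's domain is down to {1}, so box 2 = 1. Strike 1 from box 3, box 6, box 7.
box 6 has just one choice, so box 6 = 4. Eliminate 4 elsewhere: box 4, box 5.
box 4's domain is down to {6}, so box 4 = 6. Eliminate 6 elsewhere: box 1, box 3.
box 5's domain is down to {2}, so box 5 = 2. Remove 2 from box 1, box 7.
box 7's domain is down to {5}, so box 7 = 5. So box 3 can't be 5.
box 3 has just one choice, so box 3 = 3. Strike 3 from box 1.
That leaves box 1 = 7.

box 1=7, box 2=1, box 3=3, box 4=6, box 5=2, box 6=4, box 7=5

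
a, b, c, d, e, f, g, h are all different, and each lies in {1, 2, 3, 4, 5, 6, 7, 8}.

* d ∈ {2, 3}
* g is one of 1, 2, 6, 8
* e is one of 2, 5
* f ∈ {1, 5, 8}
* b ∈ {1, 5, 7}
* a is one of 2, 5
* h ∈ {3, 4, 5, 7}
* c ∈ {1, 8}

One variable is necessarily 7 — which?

The 8 variables draw from only 8 values {1, 2, 3, 4, 5, 6, 7, 8}, so each is used; only h can be 4, hence h = 4.
The 7 still-open variables together cover exactly {1, 2, 3, 5, 6, 7, 8} — 7 values for 7 variables — and 3 appears only in d's list, so d = 3.
The 6 still-open variables together cover exactly {1, 2, 5, 6, 7, 8} — 6 values for 6 variables — and 6 appears only in g's list, so g = 6.
The 5 still-open variables draw from only 5 values {1, 2, 5, 7, 8}, so each is used; only b can be 7, hence b = 7.

b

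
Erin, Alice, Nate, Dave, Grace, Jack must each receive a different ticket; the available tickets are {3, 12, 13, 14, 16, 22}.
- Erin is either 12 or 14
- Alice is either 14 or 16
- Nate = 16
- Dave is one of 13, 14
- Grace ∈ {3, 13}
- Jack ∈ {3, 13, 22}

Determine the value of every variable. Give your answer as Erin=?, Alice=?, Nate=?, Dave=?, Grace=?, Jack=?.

Erin=12, Alice=14, Nate=16, Dave=13, Grace=3, Jack=22

Nate has just one choice, so Nate = 16. Strike 16 from Alice.
That leaves Alice = 14. Strike 14 from Erin, Dave.
Dave's domain is down to {13}, so Dave = 13. Remove 13 from Grace, Jack.
Grace's domain is down to {3}, so Grace = 3. So Jack can't be 3.
Jack has just one choice, so Jack = 22.
That leaves Erin = 12.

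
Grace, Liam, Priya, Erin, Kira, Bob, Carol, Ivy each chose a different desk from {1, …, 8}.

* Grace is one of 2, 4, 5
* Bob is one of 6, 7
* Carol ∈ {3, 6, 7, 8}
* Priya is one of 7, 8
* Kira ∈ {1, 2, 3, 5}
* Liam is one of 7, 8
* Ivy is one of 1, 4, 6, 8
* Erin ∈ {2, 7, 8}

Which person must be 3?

Carol

The 2 variables Liam and Priya are confined to {7, 8}, which locks those values in; drop them from Erin, Bob, Carol, Ivy.
Erin has just one choice, so Erin = 2. So Grace, Kira can't be 2.
Bob has just one choice, so Bob = 6. Strike 6 from Carol, Ivy.
So 3 goes to Carol.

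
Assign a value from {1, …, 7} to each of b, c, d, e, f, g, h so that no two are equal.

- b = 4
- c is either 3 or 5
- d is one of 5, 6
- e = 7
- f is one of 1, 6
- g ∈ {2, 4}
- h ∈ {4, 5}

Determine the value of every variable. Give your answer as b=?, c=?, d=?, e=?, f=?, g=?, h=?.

b's domain is down to {4}, so b = 4. Remove 4 from g, h.
e must be 7 (only option left).
g has just one choice, so g = 2.
h has just one choice, so h = 5. Eliminate 5 elsewhere: c, d.
c must be 3 (only option left).
That leaves d = 6. Remove 6 from f.
That leaves f = 1.

b=4, c=3, d=6, e=7, f=1, g=2, h=5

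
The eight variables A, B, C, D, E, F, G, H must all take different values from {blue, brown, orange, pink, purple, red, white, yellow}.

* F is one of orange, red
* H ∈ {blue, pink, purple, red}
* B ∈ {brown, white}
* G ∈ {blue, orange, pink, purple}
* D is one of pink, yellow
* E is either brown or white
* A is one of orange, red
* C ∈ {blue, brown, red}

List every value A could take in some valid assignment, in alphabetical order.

orange, red

The 8 variables draw from only 8 values {blue, brown, orange, pink, purple, red, white, yellow}, so each is used; only D can be yellow, hence D = yellow.
The 2 variables A and F are confined to {orange, red}, which locks those values in; drop them from C, G, H.
B and E between them cover only {brown, white} — a naked pair. Remove those values from C.
C has just one choice, so C = blue. Eliminate blue elsewhere: G, H.
No further eliminations apply; A can still be any of orange, red.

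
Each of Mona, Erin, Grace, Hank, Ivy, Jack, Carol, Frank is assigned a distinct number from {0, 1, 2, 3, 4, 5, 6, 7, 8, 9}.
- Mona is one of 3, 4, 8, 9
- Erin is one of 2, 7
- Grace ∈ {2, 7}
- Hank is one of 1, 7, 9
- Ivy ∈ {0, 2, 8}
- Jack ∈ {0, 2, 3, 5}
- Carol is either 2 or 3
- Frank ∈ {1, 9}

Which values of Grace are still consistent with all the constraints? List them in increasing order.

2, 7

Erin and Grace between them cover only {2, 7} — a naked pair. Remove those values from Hank, Ivy, Jack, Carol.
Carol has just one choice, so Carol = 3. Remove 3 from Mona, Jack.
The 2 variables Hank and Frank are confined to {1, 9}, which locks those values in; drop them from Mona.
No further eliminations apply; Grace can still be any of 2, 7.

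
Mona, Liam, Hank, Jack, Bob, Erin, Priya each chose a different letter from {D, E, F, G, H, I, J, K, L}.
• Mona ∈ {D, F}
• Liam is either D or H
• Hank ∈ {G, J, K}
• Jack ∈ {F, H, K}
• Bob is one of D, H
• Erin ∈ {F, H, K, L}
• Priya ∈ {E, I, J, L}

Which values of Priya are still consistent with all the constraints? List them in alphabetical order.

Liam and Bob share exactly the 2 values {D, H}; by pigeonhole those values go to them, so strike D, H from Mona, Jack, Erin.
Mona's domain is down to {F}, so Mona = F. Eliminate F elsewhere: Jack, Erin.
Jack's domain is down to {K}, so Jack = K. Eliminate K elsewhere: Hank, Erin.
Erin has just one choice, so Erin = L. Remove L from Priya.
No further eliminations apply; Priya can still be any of E, I, J.

E, I, J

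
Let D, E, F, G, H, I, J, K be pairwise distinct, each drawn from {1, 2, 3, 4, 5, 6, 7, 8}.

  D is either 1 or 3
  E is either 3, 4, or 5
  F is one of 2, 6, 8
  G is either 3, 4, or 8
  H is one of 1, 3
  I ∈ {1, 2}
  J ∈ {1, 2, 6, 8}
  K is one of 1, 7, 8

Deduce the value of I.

2

The 8 variables draw from only 8 values {1, 2, 3, 4, 5, 6, 7, 8}, so each is used; only E can be 5, hence E = 5.
The 7 still-open variables together cover exactly {1, 2, 3, 4, 6, 7, 8} — 7 values for 7 variables — and 4 appears only in G's list, so G = 4.
Among the 6 still-open variables, 7 fits only K (and all 6 values in {1, 2, 3, 6, 7, 8} must be used), so K = 7.
The 2 variables D and H are confined to {1, 3}, which locks those values in; drop them from I, J.
So I = 2.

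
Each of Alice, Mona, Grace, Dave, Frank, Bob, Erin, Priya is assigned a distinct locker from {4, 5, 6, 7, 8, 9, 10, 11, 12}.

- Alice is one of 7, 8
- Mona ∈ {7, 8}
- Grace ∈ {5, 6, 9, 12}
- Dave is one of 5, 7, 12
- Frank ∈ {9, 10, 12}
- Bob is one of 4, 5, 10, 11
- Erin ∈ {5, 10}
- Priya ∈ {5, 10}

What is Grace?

Alice and Mona share exactly the 2 values {7, 8}; by pigeonhole those values go to them, so strike 7, 8 from Dave.
The 2 variables Erin and Priya are confined to {5, 10}, which locks those values in; drop them from Grace, Dave, Frank, Bob.
Dave has just one choice, so Dave = 12. Remove 12 from Grace, Frank.
Frank has just one choice, so Frank = 9. Eliminate 9 elsewhere: Grace.
So Grace = 6.

6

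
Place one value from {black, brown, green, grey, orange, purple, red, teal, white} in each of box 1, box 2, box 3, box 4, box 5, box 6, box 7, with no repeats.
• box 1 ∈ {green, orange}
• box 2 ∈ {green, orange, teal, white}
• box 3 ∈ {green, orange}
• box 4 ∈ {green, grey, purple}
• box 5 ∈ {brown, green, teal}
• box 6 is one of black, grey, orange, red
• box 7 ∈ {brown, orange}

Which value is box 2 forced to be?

white

box 1 and box 3 between them cover only {green, orange} — a naked pair. Remove those values from box 2, box 4, box 5, box 6, box 7.
box 7 must be brown (only option left). Remove brown from box 5.
box 5 must be teal (only option left). Eliminate teal elsewhere: box 2.
So box 2 = white.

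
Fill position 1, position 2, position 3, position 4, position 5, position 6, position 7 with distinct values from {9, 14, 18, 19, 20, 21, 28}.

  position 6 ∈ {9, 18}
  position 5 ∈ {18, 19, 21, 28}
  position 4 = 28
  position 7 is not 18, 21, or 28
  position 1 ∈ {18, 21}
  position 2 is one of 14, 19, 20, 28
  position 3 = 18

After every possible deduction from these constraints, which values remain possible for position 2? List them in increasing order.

14, 20

position 3 has just one choice, so position 3 = 18. Remove 18 from position 1, position 5, position 6.
position 4 must be 28 (only option left). Eliminate 28 elsewhere: position 2, position 5.
That leaves position 6 = 9. Strike 9 from position 7.
position 1 has just one choice, so position 1 = 21. Eliminate 21 elsewhere: position 5.
position 5's domain is down to {19}, so position 5 = 19. Remove 19 from position 2, position 7.
No further eliminations apply; position 2 can still be any of 14, 20.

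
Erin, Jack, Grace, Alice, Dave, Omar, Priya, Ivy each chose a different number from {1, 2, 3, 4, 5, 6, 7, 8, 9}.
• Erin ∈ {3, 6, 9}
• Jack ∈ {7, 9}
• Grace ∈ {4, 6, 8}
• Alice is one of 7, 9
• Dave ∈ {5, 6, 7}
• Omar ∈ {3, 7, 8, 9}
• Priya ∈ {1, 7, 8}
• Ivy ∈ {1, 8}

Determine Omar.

Among the 8 variables, 4 fits only Grace (and all 8 values in {1, 3, 4, 5, 6, 7, 8, 9} must be used), so Grace = 4.
The 7 still-open variables draw from only 7 values {1, 3, 5, 6, 7, 8, 9}, so each is used; only Dave can be 5, hence Dave = 5.
Among the 6 still-open variables, 6 fits only Erin (and all 6 values in {1, 3, 6, 7, 8, 9} must be used), so Erin = 6.
The 5 still-open variables together cover exactly {1, 3, 7, 8, 9} — 5 values for 5 variables — and 3 appears only in Omar's list, so Omar = 3.

3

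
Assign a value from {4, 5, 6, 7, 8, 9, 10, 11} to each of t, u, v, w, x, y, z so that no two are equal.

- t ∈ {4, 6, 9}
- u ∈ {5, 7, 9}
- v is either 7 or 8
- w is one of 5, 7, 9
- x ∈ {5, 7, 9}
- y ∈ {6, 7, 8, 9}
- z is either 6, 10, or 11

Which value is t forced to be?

4

The 3 variables u, w, x are confined to {5, 7, 9}, which locks those values in; drop them from t, v, y.
That leaves v = 8. Strike 8 from y.
That leaves y = 6. So t, z can't be 6.
So t = 4.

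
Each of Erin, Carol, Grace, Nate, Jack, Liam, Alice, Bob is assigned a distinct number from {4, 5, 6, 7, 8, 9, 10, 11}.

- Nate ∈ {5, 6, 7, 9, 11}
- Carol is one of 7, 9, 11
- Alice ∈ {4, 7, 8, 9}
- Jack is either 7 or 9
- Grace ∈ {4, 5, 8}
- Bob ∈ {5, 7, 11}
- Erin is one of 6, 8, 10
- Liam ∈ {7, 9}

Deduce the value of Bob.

5

The 8 variables together cover exactly {4, 5, 6, 7, 8, 9, 10, 11} — 8 values for 8 variables — and 10 appears only in Erin's list, so Erin = 10.
The 7 still-open variables together cover exactly {4, 5, 6, 7, 8, 9, 11} — 7 values for 7 variables — and 6 appears only in Nate's list, so Nate = 6.
Jack and Liam between them cover only {7, 9} — a naked pair. Remove those values from Carol, Alice, Bob.
That leaves Carol = 11. Remove 11 from Bob.
So Bob = 5.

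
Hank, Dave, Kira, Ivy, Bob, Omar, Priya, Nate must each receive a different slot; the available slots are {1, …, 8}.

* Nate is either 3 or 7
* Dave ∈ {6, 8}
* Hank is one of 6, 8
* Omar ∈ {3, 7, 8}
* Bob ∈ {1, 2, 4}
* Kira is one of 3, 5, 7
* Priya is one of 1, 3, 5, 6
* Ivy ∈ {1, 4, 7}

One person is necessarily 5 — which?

Kira

The 8 variables draw from only 8 values {1, 2, 3, 4, 5, 6, 7, 8}, so each is used; only Bob can be 2, hence Bob = 2.
Among the 7 still-open variables, 4 fits only Ivy (and all 7 values in {1, 3, 4, 5, 6, 7, 8} must be used), so Ivy = 4.
Among the 6 still-open variables, 1 fits only Priya (and all 6 values in {1, 3, 5, 6, 7, 8} must be used), so Priya = 1.
The 5 still-open variables draw from only 5 values {3, 5, 6, 7, 8}, so each is used; only Kira can be 5, hence Kira = 5.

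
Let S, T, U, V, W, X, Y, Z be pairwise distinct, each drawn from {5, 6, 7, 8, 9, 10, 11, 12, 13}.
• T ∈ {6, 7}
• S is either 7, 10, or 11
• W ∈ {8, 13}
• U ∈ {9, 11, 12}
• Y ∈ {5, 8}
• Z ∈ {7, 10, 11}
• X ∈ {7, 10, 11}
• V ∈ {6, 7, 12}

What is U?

9

The 3 variables S, X, Z are confined to {7, 10, 11}, which locks those values in; drop them from T, U, V.
That leaves T = 6. Eliminate 6 elsewhere: V.
V's domain is down to {12}, so V = 12. Strike 12 from U.
So U = 9.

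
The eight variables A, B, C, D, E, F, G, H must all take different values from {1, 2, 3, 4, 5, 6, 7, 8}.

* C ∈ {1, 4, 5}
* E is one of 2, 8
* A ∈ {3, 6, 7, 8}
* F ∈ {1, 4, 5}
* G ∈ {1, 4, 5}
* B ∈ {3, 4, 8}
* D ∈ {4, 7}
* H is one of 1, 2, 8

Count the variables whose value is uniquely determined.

3

Among the 8 variables, 6 fits only A (and all 8 values in {1, 2, 3, 4, 5, 6, 7, 8} must be used), so A = 6.
The 7 still-open variables draw from only 7 values {1, 2, 3, 4, 5, 7, 8}, so each is used; only B can be 3, hence B = 3.
The 6 still-open variables draw from only 6 values {1, 2, 4, 5, 7, 8}, so each is used; only D can be 7, hence D = 7.
The 3 variables C, F, G are confined to {1, 4, 5}, which locks those values in; drop them from H.
Determined: A=6, B=3, D=7. The other variables each still have more than one consistent value. That makes 3.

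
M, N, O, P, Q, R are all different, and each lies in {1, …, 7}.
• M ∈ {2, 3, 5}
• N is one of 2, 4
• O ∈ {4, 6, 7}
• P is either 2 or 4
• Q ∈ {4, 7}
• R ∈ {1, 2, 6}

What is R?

N and P between them cover only {2, 4} — a naked pair. Remove those values from M, O, Q, R.
Q has just one choice, so Q = 7. So O can't be 7.
O's domain is down to {6}, so O = 6. So R can't be 6.
So R = 1.

1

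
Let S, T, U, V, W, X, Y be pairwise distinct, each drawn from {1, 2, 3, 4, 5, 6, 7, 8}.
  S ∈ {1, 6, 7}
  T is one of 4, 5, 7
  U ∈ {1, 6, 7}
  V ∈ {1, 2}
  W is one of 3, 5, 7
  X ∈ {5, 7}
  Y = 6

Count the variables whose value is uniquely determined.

5

Y's domain is down to {6}, so Y = 6. Eliminate 6 elsewhere: S, U.
The 6 still-open variables draw from only 6 values {1, 2, 3, 4, 5, 7}, so each is used; only V can be 2, hence V = 2.
Among the 5 still-open variables, 3 fits only W (and all 5 values in {1, 3, 4, 5, 7} must be used), so W = 3.
The 4 still-open variables draw from only 4 values {1, 4, 5, 7}, so each is used; only T can be 4, hence T = 4.
The 3 still-open variables together cover exactly {1, 5, 7} — 3 values for 3 variables — and 5 appears only in X's list, so X = 5.
Determined: T=4, V=2, W=3, X=5, Y=6. The other variables each still have more than one consistent value. That makes 5.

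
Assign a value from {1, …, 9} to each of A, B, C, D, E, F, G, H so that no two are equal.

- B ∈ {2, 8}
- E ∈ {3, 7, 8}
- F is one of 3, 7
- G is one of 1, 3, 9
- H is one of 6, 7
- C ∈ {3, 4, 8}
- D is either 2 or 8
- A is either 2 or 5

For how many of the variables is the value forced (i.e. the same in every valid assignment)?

The 2 variables B and D are confined to {2, 8}, which locks those values in; drop them from A, C, E.
A must be 5 (only option left).
The 2 variables E and F are confined to {3, 7}, which locks those values in; drop them from C, G, H.
C has just one choice, so C = 4.
H must be 6 (only option left).
Determined: A=5, C=4, H=6. The other variables each still have more than one consistent value. That makes 3.

3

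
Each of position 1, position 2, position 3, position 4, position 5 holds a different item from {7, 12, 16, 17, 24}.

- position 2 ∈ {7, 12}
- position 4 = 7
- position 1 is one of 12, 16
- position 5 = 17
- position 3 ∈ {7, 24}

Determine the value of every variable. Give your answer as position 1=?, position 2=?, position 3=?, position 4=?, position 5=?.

position 1=16, position 2=12, position 3=24, position 4=7, position 5=17

position 4's domain is down to {7}, so position 4 = 7. Remove 7 from position 2, position 3.
position 5 must be 17 (only option left).
position 2's domain is down to {12}, so position 2 = 12. Strike 12 from position 1.
position 3's domain is down to {24}, so position 3 = 24.
That leaves position 1 = 16.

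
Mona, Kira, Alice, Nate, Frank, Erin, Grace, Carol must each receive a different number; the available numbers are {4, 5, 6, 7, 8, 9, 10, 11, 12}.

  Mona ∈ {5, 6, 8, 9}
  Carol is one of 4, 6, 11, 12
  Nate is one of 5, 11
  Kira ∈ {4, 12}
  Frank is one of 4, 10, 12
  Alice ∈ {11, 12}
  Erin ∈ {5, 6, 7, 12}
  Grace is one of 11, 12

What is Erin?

7

Alice and Grace between them cover only {11, 12} — a naked pair. Remove those values from Kira, Nate, Frank, Erin, Carol.
Kira must be 4 (only option left). Remove 4 from Frank, Carol.
Nate's domain is down to {5}, so Nate = 5. Remove 5 from Mona, Erin.
Frank has just one choice, so Frank = 10.
Carol has just one choice, so Carol = 6. Remove 6 from Mona, Erin.
So Erin = 7.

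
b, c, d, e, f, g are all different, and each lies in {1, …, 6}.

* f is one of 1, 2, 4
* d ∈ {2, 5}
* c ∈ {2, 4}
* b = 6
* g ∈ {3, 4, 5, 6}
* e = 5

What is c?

4

b's domain is down to {6}, so b = 6. So g can't be 6.
That leaves e = 5. Remove 5 from d, g.
d's domain is down to {2}, so d = 2. Remove 2 from c, f.
So c = 4.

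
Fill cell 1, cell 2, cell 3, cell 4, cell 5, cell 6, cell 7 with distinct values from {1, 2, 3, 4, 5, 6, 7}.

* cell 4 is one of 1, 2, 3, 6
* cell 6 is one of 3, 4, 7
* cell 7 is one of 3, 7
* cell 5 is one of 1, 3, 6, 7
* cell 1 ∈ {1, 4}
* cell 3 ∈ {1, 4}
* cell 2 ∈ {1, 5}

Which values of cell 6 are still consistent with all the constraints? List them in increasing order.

3, 7

Among the 7 variables, 2 fits only cell 4 (and all 7 values in {1, 2, 3, 4, 5, 6, 7} must be used), so cell 4 = 2.
Among the 6 still-open variables, 5 fits only cell 2 (and all 6 values in {1, 3, 4, 5, 6, 7} must be used), so cell 2 = 5.
Among the 5 still-open variables, 6 fits only cell 5 (and all 5 values in {1, 3, 4, 6, 7} must be used), so cell 5 = 6.
The 2 variables cell 1 and cell 3 are confined to {1, 4}, which locks those values in; drop them from cell 6.
No further eliminations apply; cell 6 can still be any of 3, 7.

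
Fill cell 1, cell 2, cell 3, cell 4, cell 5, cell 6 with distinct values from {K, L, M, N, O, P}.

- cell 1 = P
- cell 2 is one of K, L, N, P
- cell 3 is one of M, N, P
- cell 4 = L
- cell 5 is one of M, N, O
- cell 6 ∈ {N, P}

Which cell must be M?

cell 1 has just one choice, so cell 1 = P. Strike P from cell 2, cell 3, cell 6.
cell 4 has just one choice, so cell 4 = L. Strike L from cell 2.
cell 6 must be N (only option left). So cell 2, cell 3, cell 5 can't be N.
So M goes to cell 3.

cell 3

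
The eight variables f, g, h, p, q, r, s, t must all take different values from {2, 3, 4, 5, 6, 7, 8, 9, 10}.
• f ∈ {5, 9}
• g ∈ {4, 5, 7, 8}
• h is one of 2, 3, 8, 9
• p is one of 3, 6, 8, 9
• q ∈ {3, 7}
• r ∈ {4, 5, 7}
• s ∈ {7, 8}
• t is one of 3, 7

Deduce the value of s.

8

Among the 8 variables, 2 fits only h (and all 8 values in {2, 3, 4, 5, 6, 7, 8, 9} must be used), so h = 2.
Among the 7 still-open variables, 6 fits only p (and all 7 values in {3, 4, 5, 6, 7, 8, 9} must be used), so p = 6.
The 6 still-open variables draw from only 6 values {3, 4, 5, 7, 8, 9}, so each is used; only f can be 9, hence f = 9.
The 2 variables q and t are confined to {3, 7}, which locks those values in; drop them from g, r, s.
So s = 8.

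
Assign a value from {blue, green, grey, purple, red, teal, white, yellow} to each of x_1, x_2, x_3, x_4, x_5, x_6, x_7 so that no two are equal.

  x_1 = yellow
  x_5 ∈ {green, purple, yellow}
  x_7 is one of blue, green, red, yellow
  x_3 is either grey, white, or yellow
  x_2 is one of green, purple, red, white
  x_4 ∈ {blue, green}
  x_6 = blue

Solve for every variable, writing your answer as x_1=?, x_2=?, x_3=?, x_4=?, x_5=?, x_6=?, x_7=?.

x_1's domain is down to {yellow}, so x_1 = yellow. So x_3, x_5, x_7 can't be yellow.
That leaves x_6 = blue. So x_4, x_7 can't be blue.
That leaves x_4 = green. Eliminate green elsewhere: x_2, x_5, x_7.
That leaves x_5 = purple. Eliminate purple elsewhere: x_2.
That leaves x_7 = red. So x_2 can't be red.
That leaves x_2 = white. Strike white from x_3.
x_3 has just one choice, so x_3 = grey.

x_1=yellow, x_2=white, x_3=grey, x_4=green, x_5=purple, x_6=blue, x_7=red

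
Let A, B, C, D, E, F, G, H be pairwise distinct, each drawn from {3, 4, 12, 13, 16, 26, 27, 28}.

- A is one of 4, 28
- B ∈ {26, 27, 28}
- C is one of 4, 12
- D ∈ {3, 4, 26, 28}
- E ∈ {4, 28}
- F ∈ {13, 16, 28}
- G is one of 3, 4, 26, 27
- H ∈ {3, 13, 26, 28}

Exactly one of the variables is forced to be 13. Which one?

H

The 8 variables together cover exactly {3, 4, 12, 13, 16, 26, 27, 28} — 8 values for 8 variables — and 12 appears only in C's list, so C = 12.
Among the 7 still-open variables, 16 fits only F (and all 7 values in {3, 4, 13, 16, 26, 27, 28} must be used), so F = 16.
Among the 6 still-open variables, 13 fits only H (and all 6 values in {3, 4, 13, 26, 27, 28} must be used), so H = 13.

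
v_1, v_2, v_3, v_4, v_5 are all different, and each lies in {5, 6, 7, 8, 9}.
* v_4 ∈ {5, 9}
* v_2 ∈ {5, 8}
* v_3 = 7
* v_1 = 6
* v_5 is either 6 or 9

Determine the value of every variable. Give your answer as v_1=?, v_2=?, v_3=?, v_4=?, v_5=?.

v_1=6, v_2=8, v_3=7, v_4=5, v_5=9

v_1 must be 6 (only option left). So v_5 can't be 6.
v_3 has just one choice, so v_3 = 7.
That leaves v_5 = 9. So v_4 can't be 9.
v_4's domain is down to {5}, so v_4 = 5. So v_2 can't be 5.
v_2's domain is down to {8}, so v_2 = 8.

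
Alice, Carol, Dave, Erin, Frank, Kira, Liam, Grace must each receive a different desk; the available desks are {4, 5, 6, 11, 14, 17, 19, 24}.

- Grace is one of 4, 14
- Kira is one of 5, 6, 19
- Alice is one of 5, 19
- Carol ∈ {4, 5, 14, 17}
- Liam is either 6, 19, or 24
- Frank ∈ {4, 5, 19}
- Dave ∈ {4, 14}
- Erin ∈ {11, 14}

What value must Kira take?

Among the 8 variables, 11 fits only Erin (and all 8 values in {4, 5, 6, 11, 14, 17, 19, 24} must be used), so Erin = 11.
The 7 still-open variables draw from only 7 values {4, 5, 6, 14, 17, 19, 24}, so each is used; only Carol can be 17, hence Carol = 17.
Among the 6 still-open variables, 24 fits only Liam (and all 6 values in {4, 5, 6, 14, 19, 24} must be used), so Liam = 24.
Among the 5 still-open variables, 6 fits only Kira (and all 5 values in {4, 5, 6, 14, 19} must be used), so Kira = 6.

6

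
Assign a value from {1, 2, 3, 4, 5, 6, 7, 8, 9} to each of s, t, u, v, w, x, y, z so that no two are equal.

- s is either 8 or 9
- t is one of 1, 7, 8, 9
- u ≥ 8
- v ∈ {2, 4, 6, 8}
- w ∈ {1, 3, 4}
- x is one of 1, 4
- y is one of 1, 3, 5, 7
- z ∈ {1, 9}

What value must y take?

The 2 variables s and u are confined to {8, 9}, which locks those values in; drop them from t, v, z.
z has just one choice, so z = 1. Remove 1 from t, w, x, y.
t's domain is down to {7}, so t = 7. Strike 7 from y.
x must be 4 (only option left). Eliminate 4 elsewhere: v, w.
That leaves w = 3. So y can't be 3.
So y = 5.

5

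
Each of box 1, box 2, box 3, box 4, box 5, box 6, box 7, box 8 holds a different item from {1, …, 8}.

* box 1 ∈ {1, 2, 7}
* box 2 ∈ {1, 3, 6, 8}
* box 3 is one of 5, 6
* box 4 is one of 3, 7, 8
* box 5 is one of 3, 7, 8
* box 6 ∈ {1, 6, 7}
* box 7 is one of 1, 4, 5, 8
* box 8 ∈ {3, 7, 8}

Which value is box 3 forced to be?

The 8 variables together cover exactly {1, 2, 3, 4, 5, 6, 7, 8} — 8 values for 8 variables — and 2 appears only in box 1's list, so box 1 = 2.
The 7 still-open variables together cover exactly {1, 3, 4, 5, 6, 7, 8} — 7 values for 7 variables — and 4 appears only in box 7's list, so box 7 = 4.
Among the 6 still-open variables, 5 fits only box 3 (and all 6 values in {1, 3, 5, 6, 7, 8} must be used), so box 3 = 5.

5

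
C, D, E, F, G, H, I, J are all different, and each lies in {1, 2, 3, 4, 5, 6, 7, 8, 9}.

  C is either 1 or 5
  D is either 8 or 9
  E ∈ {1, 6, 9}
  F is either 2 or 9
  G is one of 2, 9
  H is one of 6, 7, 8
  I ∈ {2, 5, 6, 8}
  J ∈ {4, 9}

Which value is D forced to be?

The 8 variables together cover exactly {1, 2, 4, 5, 6, 7, 8, 9} — 8 values for 8 variables — and 4 appears only in J's list, so J = 4.
The 7 still-open variables draw from only 7 values {1, 2, 5, 6, 7, 8, 9}, so each is used; only H can be 7, hence H = 7.
F and G between them cover only {2, 9} — a naked pair. Remove those values from D, E, I.
So D = 8.

8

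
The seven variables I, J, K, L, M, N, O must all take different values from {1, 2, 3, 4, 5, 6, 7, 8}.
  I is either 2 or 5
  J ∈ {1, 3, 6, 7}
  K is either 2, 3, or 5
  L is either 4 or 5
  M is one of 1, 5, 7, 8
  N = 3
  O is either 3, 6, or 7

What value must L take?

N's domain is down to {3}, so N = 3. Eliminate 3 elsewhere: J, K, O.
I and K between them cover only {2, 5} — a naked pair. Remove those values from L, M.
So L = 4.

4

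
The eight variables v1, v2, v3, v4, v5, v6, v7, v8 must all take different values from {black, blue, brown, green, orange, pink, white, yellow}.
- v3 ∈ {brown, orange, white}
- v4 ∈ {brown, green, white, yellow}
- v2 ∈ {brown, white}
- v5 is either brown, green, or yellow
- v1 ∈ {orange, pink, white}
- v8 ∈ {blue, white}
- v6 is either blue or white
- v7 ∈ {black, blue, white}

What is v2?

Among the 8 variables, black fits only v7 (and all 8 values in {black, blue, brown, green, orange, pink, white, yellow} must be used), so v7 = black.
The 7 still-open variables together cover exactly {blue, brown, green, orange, pink, white, yellow} — 7 values for 7 variables — and pink appears only in v1's list, so v1 = pink.
The 6 still-open variables draw from only 6 values {blue, brown, green, orange, white, yellow}, so each is used; only v3 can be orange, hence v3 = orange.
v6 and v8 share exactly the 2 values {blue, white}; by pigeonhole those values go to them, so strike blue, white from v2, v4.
So v2 = brown.

brown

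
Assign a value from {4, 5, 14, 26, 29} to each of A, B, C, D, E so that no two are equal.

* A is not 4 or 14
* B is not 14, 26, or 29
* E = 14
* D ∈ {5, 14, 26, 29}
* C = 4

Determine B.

5

C's domain is down to {4}, so C = 4. Eliminate 4 elsewhere: B.
So B = 5.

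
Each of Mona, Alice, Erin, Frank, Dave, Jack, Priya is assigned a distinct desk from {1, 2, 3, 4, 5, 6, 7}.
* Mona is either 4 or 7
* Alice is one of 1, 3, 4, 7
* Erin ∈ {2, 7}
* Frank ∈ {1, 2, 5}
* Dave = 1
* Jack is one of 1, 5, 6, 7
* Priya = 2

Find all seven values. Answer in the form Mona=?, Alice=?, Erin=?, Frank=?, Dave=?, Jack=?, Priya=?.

Mona=4, Alice=3, Erin=7, Frank=5, Dave=1, Jack=6, Priya=2

Dave must be 1 (only option left). Remove 1 from Alice, Frank, Jack.
Priya has just one choice, so Priya = 2. Strike 2 from Erin, Frank.
Erin has just one choice, so Erin = 7. Eliminate 7 elsewhere: Mona, Alice, Jack.
Frank must be 5 (only option left). Eliminate 5 elsewhere: Jack.
Jack has just one choice, so Jack = 6.
That leaves Mona = 4. So Alice can't be 4.
That leaves Alice = 3.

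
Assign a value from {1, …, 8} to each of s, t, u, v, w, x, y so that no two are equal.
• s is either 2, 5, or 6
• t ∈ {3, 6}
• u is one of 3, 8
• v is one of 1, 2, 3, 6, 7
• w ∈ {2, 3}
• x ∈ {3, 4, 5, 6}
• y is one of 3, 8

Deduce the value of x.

u and y between them cover only {3, 8} — a naked pair. Remove those values from t, v, w, x.
t's domain is down to {6}, so t = 6. Strike 6 from s, v, x.
w's domain is down to {2}, so w = 2. So s, v can't be 2.
That leaves s = 5. Strike 5 from x.
So x = 4.

4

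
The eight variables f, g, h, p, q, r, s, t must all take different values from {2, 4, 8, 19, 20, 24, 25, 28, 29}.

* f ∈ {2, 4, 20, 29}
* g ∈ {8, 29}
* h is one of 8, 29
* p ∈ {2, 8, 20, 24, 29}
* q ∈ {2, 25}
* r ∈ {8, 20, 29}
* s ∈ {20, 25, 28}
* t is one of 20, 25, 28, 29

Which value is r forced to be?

20

The 8 variables draw from only 8 values {2, 4, 8, 20, 24, 25, 28, 29}, so each is used; only f can be 4, hence f = 4.
Among the 7 still-open variables, 24 fits only p (and all 7 values in {2, 8, 20, 24, 25, 28, 29} must be used), so p = 24.
The 6 still-open variables together cover exactly {2, 8, 20, 25, 28, 29} — 6 values for 6 variables — and 2 appears only in q's list, so q = 2.
g and h share exactly the 2 values {8, 29}; by pigeonhole those values go to them, so strike 8, 29 from r, t.
So r = 20.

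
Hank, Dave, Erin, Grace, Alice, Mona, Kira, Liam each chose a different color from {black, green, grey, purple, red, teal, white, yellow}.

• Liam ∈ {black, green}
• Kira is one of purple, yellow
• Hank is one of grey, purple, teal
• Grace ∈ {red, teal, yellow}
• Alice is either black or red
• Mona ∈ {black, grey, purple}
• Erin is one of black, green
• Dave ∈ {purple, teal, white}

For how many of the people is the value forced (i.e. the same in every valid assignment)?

The 8 variables draw from only 8 values {black, green, grey, purple, red, teal, white, yellow}, so each is used; only Dave can be white, hence Dave = white.
Erin and Liam share exactly the 2 values {black, green}; by pigeonhole those values go to them, so strike black, green from Alice, Mona.
Alice must be red (only option left). Remove red from Grace.
Determined: Dave=white, Alice=red. The other people each still have more than one consistent value. That makes 2.

2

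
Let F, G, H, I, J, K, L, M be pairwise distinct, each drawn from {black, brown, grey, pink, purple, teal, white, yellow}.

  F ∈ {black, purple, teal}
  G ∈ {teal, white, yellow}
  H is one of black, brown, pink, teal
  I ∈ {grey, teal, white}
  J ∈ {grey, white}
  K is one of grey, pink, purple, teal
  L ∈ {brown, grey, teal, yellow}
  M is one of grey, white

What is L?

J and M share exactly the 2 values {grey, white}; by pigeonhole those values go to them, so strike grey, white from G, I, K, L.
I's domain is down to {teal}, so I = teal. Strike teal from F, G, H, K, L.
G's domain is down to {yellow}, so G = yellow. So L can't be yellow.
So L = brown.

brown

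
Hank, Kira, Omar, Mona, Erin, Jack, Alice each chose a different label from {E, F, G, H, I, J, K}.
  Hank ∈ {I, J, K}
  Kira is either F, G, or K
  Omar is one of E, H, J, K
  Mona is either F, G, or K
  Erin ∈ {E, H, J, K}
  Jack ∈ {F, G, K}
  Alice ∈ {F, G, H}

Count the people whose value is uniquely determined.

2

The 7 variables together cover exactly {E, F, G, H, I, J, K} — 7 values for 7 variables — and I appears only in Hank's list, so Hank = I.
Kira, Mona, Jack between them cover only {F, G, K} — a naked triple. Remove those values from Omar, Erin, Alice.
That leaves Alice = H. Remove H from Omar, Erin.
Determined: Hank=I, Alice=H. The other people each still have more than one consistent value. That makes 2.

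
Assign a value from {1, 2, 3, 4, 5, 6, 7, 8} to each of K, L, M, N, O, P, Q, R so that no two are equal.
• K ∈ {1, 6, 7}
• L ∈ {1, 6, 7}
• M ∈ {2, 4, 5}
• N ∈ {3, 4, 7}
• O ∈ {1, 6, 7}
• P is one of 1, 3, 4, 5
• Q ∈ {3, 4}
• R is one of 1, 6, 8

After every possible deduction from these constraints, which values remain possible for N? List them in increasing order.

3, 4

The 8 variables draw from only 8 values {1, 2, 3, 4, 5, 6, 7, 8}, so each is used; only M can be 2, hence M = 2.
Among the 7 still-open variables, 5 fits only P (and all 7 values in {1, 3, 4, 5, 6, 7, 8} must be used), so P = 5.
The 6 still-open variables draw from only 6 values {1, 3, 4, 6, 7, 8}, so each is used; only R can be 8, hence R = 8.
K, L, O share exactly the 3 values {1, 6, 7}; by pigeonhole those values go to them, so strike 1, 6, 7 from N.
No further eliminations apply; N can still be any of 3, 4.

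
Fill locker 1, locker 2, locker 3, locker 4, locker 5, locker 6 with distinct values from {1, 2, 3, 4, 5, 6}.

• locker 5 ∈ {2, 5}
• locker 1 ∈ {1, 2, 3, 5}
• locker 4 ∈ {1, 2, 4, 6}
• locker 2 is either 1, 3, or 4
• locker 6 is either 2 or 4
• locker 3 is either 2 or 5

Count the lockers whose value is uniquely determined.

Among the 6 variables, 6 fits only locker 4 (and all 6 values in {1, 2, 3, 4, 5, 6} must be used), so locker 4 = 6.
locker 3 and locker 5 between them cover only {2, 5} — a naked pair. Remove those values from locker 1, locker 6.
locker 6's domain is down to {4}, so locker 6 = 4. Strike 4 from locker 2.
Determined: locker 4=6, locker 6=4. The other lockers each still have more than one consistent value. That makes 2.

2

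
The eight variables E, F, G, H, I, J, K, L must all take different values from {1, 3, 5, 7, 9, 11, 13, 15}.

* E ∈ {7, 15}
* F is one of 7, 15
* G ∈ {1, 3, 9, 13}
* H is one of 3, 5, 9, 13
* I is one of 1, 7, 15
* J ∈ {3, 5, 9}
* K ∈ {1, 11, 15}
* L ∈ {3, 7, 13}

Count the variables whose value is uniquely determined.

Among the 8 variables, 11 fits only K (and all 8 values in {1, 3, 5, 7, 9, 11, 13, 15} must be used), so K = 11.
The 2 variables E and F are confined to {7, 15}, which locks those values in; drop them from I, L.
That leaves I = 1. Remove 1 from G.
Determined: I=1, K=11. The other variables each still have more than one consistent value. That makes 2.

2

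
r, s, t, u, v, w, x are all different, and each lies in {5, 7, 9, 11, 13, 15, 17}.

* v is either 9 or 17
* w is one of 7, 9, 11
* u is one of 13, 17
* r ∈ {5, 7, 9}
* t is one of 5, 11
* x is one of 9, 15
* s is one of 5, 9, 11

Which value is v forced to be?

17

Among the 7 variables, 13 fits only u (and all 7 values in {5, 7, 9, 11, 13, 15, 17} must be used), so u = 13.
The 6 still-open variables together cover exactly {5, 7, 9, 11, 15, 17} — 6 values for 6 variables — and 15 appears only in x's list, so x = 15.
The 5 still-open variables draw from only 5 values {5, 7, 9, 11, 17}, so each is used; only v can be 17, hence v = 17.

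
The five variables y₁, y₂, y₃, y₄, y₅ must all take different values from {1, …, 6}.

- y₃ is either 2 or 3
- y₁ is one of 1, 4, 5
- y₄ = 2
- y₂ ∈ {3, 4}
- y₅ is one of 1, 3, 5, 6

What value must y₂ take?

4

y₄'s domain is down to {2}, so y₄ = 2. Strike 2 from y₃.
y₃'s domain is down to {3}, so y₃ = 3. Strike 3 from y₂, y₅.
So y₂ = 4.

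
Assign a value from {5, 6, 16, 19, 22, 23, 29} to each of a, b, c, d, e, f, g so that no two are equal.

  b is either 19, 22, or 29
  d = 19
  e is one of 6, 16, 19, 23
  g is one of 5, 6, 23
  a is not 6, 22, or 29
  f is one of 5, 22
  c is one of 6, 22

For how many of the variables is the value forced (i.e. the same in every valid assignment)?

d has just one choice, so d = 19. Strike 19 from a, b, e.
Among the 6 still-open variables, 29 fits only b (and all 6 values in {5, 6, 16, 22, 23, 29} must be used), so b = 29.
Determined: b=29, d=19. The other variables each still have more than one consistent value. That makes 2.

2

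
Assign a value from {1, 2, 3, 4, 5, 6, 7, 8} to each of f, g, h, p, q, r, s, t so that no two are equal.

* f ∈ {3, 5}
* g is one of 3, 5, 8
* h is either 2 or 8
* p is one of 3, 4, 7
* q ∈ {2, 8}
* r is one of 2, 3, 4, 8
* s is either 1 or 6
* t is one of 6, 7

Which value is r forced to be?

The 8 variables together cover exactly {1, 2, 3, 4, 5, 6, 7, 8} — 8 values for 8 variables — and 1 appears only in s's list, so s = 1.
The 7 still-open variables together cover exactly {2, 3, 4, 5, 6, 7, 8} — 7 values for 7 variables — and 6 appears only in t's list, so t = 6.
The 6 still-open variables draw from only 6 values {2, 3, 4, 5, 7, 8}, so each is used; only p can be 7, hence p = 7.
The 5 still-open variables draw from only 5 values {2, 3, 4, 5, 8}, so each is used; only r can be 4, hence r = 4.

4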